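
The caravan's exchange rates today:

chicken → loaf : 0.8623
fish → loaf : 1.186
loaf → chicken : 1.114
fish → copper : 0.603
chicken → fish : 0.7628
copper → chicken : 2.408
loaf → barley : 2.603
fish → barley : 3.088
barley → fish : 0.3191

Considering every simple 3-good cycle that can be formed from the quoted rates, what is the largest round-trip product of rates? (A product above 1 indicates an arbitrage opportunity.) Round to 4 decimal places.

1.1076

fish→copper→chicken→fish: 0.603 × 2.408 × 0.7628 = 1.10760
fish→loaf→chicken→fish: 1.186 × 1.114 × 0.7628 = 1.00781
fish→loaf→barley→fish: 1.186 × 2.603 × 0.3191 = 0.98511
Maximum is fish→copper→chicken→fish at 1.1076; arbitrage exists.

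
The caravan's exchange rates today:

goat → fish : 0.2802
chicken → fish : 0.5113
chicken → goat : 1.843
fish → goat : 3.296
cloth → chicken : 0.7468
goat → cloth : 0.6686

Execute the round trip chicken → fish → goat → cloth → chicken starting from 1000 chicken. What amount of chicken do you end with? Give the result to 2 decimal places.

1000 chicken × 0.5113 = 511.3 fish
511.3 fish × 3.296 = 1685.2448 goat
1685.2448 goat × 0.6686 = 1126.75467328 cloth
1126.75467328 cloth × 0.7468 = 841.460390005504 chicken

841.46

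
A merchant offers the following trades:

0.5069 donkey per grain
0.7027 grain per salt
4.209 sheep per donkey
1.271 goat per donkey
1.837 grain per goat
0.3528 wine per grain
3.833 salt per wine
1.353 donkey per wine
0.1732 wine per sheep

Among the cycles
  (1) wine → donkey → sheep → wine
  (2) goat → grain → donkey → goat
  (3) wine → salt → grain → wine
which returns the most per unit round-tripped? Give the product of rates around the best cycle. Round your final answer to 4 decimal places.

1.1835

(1) 1.353 × 4.209 × 0.1732 = 0.98634
(2) 1.837 × 0.5069 × 1.271 = 1.18352
(3) 3.833 × 0.7027 × 0.3528 = 0.95025
Highest is cycle (2) at 1.1835 (>1, arbitrage).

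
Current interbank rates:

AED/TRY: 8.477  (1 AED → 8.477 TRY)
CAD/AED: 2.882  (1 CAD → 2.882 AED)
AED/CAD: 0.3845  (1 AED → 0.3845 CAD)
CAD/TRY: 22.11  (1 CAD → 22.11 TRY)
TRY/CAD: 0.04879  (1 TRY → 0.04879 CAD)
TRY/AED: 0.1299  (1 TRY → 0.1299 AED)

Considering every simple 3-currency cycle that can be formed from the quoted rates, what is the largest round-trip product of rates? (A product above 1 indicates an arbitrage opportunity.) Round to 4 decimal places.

TRY→CAD→AED→TRY: 0.04879 × 2.882 × 8.477 = 1.19197
TRY→AED→CAD→TRY: 0.1299 × 0.3845 × 22.11 = 1.10432
Maximum is TRY→CAD→AED→TRY at 1.1920; arbitrage exists.

1.1920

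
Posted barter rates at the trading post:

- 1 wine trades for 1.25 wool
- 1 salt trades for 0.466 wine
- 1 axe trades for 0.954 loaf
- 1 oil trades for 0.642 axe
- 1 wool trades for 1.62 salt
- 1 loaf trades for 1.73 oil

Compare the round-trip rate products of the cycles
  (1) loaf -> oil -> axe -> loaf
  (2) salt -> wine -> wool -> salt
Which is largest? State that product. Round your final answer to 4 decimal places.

(1) 1.73 × 0.642 × 0.954 = 1.05957
(2) 0.466 × 1.25 × 1.62 = 0.94365
Highest is cycle (1) at 1.0596 (>1, arbitrage).

1.0596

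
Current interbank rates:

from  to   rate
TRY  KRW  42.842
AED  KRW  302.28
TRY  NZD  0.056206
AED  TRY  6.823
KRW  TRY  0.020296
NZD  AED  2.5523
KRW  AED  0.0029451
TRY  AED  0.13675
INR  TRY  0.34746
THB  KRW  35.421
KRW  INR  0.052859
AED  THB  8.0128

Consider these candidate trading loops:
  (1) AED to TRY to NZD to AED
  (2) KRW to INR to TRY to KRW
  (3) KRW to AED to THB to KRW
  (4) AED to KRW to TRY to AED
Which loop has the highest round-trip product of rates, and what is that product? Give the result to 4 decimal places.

(1) 6.823 × 0.056206 × 2.5523 = 0.97879
(2) 0.052859 × 0.34746 × 42.842 = 0.78685
(3) 0.0029451 × 8.0128 × 35.421 = 0.83588
(4) 302.28 × 0.020296 × 0.13675 = 0.83897
Highest is cycle (1) at 0.9788 (≤1, no arbitrage).

0.9788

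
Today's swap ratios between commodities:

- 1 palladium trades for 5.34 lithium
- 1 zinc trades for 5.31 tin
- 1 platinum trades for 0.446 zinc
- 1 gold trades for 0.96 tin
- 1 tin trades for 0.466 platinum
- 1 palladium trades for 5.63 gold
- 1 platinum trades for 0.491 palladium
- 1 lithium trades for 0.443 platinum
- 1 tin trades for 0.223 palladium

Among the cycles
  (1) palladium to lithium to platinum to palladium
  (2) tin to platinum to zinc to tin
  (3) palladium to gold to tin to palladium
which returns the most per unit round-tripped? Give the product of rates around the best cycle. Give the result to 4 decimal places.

(1) 5.34 × 0.443 × 0.491 = 1.16152
(2) 0.466 × 0.446 × 5.31 = 1.10361
(3) 5.63 × 0.96 × 0.223 = 1.20527
Highest is cycle (3) at 1.2053 (>1, arbitrage).

1.2053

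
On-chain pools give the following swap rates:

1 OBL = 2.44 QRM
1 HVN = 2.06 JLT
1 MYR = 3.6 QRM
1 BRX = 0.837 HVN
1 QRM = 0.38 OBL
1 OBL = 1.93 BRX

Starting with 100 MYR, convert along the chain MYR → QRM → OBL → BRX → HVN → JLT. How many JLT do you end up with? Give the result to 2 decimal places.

100 MYR × 3.6 = 360 QRM
360 QRM × 0.38 = 136.8 OBL
136.8 OBL × 1.93 = 264.024 BRX
264.024 BRX × 0.837 = 220.988088 HVN
220.988088 HVN × 2.06 = 455.23546128 JLT

455.24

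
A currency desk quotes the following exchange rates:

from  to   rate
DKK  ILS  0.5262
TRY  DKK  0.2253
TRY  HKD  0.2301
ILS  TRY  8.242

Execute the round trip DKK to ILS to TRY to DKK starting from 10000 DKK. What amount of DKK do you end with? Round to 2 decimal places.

10000 DKK × 0.5262 = 5262 ILS
5262 ILS × 8.242 = 43369.404 TRY
43369.404 TRY × 0.2253 = 9771.1267212 DKK

9771.13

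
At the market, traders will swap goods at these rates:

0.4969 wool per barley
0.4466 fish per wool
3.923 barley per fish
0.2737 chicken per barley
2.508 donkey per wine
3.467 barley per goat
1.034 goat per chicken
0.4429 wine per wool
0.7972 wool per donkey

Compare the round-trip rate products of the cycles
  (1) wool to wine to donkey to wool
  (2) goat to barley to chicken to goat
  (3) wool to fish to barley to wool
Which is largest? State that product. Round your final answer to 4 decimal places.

(1) 0.4429 × 2.508 × 0.7972 = 0.88552
(2) 3.467 × 0.2737 × 1.034 = 0.98118
(3) 0.4466 × 3.923 × 0.4969 = 0.87057
Highest is cycle (2) at 0.9812 (≤1, no arbitrage).

0.9812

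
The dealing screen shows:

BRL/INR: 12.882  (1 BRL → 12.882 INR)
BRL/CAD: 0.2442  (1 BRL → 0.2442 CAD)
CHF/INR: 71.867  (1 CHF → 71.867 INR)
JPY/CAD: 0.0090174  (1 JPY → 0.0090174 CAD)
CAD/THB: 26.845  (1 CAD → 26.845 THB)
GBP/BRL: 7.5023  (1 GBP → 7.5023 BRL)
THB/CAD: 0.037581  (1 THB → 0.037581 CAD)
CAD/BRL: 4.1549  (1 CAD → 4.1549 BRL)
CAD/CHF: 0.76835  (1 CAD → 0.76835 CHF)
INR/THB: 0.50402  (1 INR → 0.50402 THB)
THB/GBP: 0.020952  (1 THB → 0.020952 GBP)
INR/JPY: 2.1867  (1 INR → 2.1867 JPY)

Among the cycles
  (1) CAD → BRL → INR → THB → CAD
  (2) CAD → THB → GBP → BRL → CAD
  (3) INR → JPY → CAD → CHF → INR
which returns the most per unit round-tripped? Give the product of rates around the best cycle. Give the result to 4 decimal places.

(1) 4.1549 × 12.882 × 0.50402 × 0.037581 = 1.01382
(2) 26.845 × 0.020952 × 7.5023 × 0.2442 = 1.03045
(3) 2.1867 × 0.0090174 × 0.76835 × 71.867 = 1.08883
Highest is cycle (3) at 1.0888 (>1, arbitrage).

1.0888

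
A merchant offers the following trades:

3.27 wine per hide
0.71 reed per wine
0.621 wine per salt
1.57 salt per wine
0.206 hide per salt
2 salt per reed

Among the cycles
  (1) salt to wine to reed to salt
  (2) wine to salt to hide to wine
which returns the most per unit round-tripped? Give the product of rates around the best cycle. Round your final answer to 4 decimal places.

1.0576

(1) 0.621 × 0.71 × 2 = 0.88182
(2) 1.57 × 0.206 × 3.27 = 1.05758
Highest is cycle (2) at 1.0576 (>1, arbitrage).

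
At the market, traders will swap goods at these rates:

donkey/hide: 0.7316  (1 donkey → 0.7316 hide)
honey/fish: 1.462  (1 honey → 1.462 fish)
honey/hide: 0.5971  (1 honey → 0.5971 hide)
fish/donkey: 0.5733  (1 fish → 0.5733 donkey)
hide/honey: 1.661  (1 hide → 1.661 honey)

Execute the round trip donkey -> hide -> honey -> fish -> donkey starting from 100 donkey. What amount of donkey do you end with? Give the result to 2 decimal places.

101.85

100 donkey × 0.7316 = 73.16 hide
73.16 hide × 1.661 = 121.51876 honey
121.51876 honey × 1.462 = 177.66042712 fish
177.66042712 fish × 0.5733 = 101.852722867896 donkey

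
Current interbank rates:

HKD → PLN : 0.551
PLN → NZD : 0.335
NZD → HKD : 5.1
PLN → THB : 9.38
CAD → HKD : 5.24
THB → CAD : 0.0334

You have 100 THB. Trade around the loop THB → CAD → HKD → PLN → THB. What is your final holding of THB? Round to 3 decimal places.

100 THB × 0.0334 = 3.34 CAD
3.34 CAD × 5.24 = 17.5016 HKD
17.5016 HKD × 0.551 = 9.6433816 PLN
9.6433816 PLN × 9.38 = 90.454919408 THB

90.455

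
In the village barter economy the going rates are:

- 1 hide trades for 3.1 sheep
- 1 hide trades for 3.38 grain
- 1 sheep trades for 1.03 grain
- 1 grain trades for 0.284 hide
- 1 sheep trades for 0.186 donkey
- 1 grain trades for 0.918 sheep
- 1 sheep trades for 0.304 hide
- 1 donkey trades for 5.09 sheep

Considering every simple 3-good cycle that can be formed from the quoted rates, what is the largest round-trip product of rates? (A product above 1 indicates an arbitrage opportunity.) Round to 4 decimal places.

hide→grain→sheep→hide: 3.38 × 0.918 × 0.304 = 0.94326
hide→sheep→grain→hide: 3.1 × 1.03 × 0.284 = 0.90681
Maximum is hide→grain→sheep→hide at 0.9433; no arbitrage — every cycle loses value.

0.9433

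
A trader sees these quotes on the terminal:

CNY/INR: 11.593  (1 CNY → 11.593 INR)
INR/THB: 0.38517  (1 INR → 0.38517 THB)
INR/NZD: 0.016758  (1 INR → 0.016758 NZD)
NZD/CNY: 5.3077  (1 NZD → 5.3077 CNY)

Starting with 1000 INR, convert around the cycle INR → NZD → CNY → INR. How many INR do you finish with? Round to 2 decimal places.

1031.16

1000 INR × 0.016758 = 16.758 NZD
16.758 NZD × 5.3077 = 88.9464366 CNY
88.9464366 CNY × 11.593 = 1031.1560395038 INR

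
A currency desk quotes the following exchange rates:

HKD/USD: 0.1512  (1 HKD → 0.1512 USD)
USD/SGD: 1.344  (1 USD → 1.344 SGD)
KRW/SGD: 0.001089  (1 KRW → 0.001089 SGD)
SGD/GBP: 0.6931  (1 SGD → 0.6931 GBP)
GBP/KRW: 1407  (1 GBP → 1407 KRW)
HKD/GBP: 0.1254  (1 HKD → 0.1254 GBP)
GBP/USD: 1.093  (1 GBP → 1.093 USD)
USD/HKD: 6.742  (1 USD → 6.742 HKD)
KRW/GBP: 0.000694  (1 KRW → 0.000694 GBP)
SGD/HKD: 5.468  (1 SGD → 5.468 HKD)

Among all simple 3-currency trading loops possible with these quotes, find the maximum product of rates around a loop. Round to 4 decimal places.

HKD→USD→SGD→HKD: 0.1512 × 1.344 × 5.468 = 1.11117
KRW→SGD→GBP→KRW: 0.001089 × 0.6931 × 1407 = 1.06198
GBP→USD→SGD→GBP: 1.093 × 1.344 × 0.6931 = 1.01816
HKD→GBP→USD→HKD: 0.1254 × 1.093 × 6.742 = 0.92407
Maximum is HKD→USD→SGD→HKD at 1.1112; arbitrage exists.

1.1112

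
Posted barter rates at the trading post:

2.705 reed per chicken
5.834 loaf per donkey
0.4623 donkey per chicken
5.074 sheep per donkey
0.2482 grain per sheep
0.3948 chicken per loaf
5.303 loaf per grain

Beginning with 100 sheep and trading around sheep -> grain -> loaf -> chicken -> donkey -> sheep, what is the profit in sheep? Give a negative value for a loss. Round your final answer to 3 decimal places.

100 sheep × 0.2482 = 24.82 grain
24.82 grain × 5.303 = 131.62046 loaf
131.62046 loaf × 0.3948 = 51.963757608 chicken
51.963757608 chicken × 0.4623 = 24.0228451421784 donkey
24.0228451421784 donkey × 5.074 = 121.8919162514132016 sheep
Net change: 121.8919162514132016 − 100 = 21.8919162514132016 sheep

21.892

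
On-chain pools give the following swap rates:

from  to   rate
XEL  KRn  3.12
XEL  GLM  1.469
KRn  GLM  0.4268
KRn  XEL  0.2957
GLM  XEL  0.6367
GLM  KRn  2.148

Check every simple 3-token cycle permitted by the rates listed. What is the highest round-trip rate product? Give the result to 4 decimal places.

0.9331

KRn→XEL→GLM→KRn: 0.2957 × 1.469 × 2.148 = 0.93306
KRn→GLM→XEL→KRn: 0.4268 × 0.6367 × 3.12 = 0.84784
Maximum is KRn→XEL→GLM→KRn at 0.9331; no arbitrage — every cycle loses value.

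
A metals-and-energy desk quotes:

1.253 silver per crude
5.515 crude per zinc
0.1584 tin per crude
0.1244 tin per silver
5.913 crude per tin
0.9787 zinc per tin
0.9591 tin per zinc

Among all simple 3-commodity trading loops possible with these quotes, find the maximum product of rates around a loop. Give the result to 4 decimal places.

0.9217

silver→tin→crude→silver: 0.1244 × 5.913 × 1.253 = 0.92168
zinc→crude→tin→zinc: 5.515 × 0.1584 × 0.9787 = 0.85497
Maximum is silver→tin→crude→silver at 0.9217; no arbitrage — every cycle loses value.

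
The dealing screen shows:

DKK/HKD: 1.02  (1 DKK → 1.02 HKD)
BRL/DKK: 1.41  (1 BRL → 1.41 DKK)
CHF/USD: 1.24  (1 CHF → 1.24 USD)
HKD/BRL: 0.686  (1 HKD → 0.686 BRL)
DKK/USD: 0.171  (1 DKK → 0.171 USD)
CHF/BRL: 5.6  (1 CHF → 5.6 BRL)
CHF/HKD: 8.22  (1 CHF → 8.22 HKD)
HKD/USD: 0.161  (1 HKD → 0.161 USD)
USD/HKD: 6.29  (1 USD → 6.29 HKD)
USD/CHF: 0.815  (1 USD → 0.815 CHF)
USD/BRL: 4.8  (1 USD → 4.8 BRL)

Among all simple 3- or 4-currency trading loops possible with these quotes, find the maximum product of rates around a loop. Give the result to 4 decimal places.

1.1573

BRL→DKK→USD→BRL: 1.41 × 0.171 × 4.8 = 1.15733
HKD→USD→BRL→DKK→HKD: 0.161 × 4.8 × 1.41 × 1.02 = 1.11144
CHF→BRL→DKK→USD→CHF: 5.6 × 1.41 × 0.171 × 0.815 = 1.10043
HKD→USD→CHF→HKD: 0.161 × 0.815 × 8.22 = 1.07859
HKD→BRL→DKK→USD→HKD: 0.686 × 1.41 × 0.171 × 6.29 = 1.04038
HKD→BRL→DKK→HKD: 0.686 × 1.41 × 1.02 = 0.98661
Maximum is BRL→DKK→USD→BRL at 1.1573; arbitrage exists.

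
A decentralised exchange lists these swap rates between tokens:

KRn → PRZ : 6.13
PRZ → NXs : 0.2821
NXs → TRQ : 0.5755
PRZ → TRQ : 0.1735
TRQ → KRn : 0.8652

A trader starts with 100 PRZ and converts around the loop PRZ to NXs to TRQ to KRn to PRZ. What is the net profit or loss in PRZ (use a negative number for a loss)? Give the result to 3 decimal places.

100 PRZ × 0.2821 = 28.21 NXs
28.21 NXs × 0.5755 = 16.234855 TRQ
16.234855 TRQ × 0.8652 = 14.046396546 KRn
14.046396546 KRn × 6.13 = 86.10441082698 PRZ
Net change: 86.10441082698 − 100 = -13.89558917302 PRZ

-13.896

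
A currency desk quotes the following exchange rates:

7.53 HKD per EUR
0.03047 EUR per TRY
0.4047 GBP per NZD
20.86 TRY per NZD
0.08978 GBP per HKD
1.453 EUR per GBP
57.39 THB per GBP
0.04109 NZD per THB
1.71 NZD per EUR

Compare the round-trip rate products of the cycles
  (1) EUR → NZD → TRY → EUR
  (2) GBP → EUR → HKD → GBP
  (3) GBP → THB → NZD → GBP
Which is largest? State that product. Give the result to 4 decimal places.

1.0869

(1) 1.71 × 20.86 × 0.03047 = 1.08688
(2) 1.453 × 7.53 × 0.08978 = 0.98229
(3) 57.39 × 0.04109 × 0.4047 = 0.95435
Highest is cycle (1) at 1.0869 (>1, arbitrage).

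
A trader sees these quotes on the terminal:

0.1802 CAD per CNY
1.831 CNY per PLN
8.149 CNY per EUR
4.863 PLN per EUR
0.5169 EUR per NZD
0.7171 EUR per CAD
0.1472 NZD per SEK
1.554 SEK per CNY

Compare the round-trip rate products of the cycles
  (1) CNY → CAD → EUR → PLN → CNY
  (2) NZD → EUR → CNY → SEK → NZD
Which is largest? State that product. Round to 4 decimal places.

1.1506

(1) 0.1802 × 0.7171 × 4.863 × 1.831 = 1.15061
(2) 0.5169 × 8.149 × 1.554 × 0.1472 = 0.96354
Highest is cycle (1) at 1.1506 (>1, arbitrage).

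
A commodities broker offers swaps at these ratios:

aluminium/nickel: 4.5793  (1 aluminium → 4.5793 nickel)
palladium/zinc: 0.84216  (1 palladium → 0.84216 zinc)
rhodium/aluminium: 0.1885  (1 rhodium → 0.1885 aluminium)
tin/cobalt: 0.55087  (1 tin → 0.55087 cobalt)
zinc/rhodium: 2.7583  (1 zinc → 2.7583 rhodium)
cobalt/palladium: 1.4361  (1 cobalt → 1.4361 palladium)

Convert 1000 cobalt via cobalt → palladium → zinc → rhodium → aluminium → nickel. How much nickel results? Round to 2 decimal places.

2879.59

1000 cobalt × 1.4361 = 1436.1 palladium
1436.1 palladium × 0.84216 = 1209.425976 zinc
1209.425976 zinc × 2.7583 = 3335.9596696008 rhodium
3335.9596696008 rhodium × 0.1885 = 628.8283977197508 aluminium
628.8283977197508 aluminium × 4.5793 = 2879.59388167805483844 nickel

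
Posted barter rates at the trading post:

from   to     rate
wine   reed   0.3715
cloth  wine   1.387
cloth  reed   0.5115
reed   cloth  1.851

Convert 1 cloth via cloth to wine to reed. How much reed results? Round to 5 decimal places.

0.51527

1 cloth × 1.387 = 1.387 wine
1.387 wine × 0.3715 = 0.5152705 reed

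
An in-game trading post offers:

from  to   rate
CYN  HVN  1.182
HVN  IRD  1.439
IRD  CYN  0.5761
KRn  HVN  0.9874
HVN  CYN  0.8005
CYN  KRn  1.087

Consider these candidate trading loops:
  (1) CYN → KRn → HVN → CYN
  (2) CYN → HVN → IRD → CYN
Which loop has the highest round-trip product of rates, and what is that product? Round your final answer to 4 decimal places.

(1) 1.087 × 0.9874 × 0.8005 = 0.85918
(2) 1.182 × 1.439 × 0.5761 = 0.97989
Highest is cycle (2) at 0.9799 (≤1, no arbitrage).

0.9799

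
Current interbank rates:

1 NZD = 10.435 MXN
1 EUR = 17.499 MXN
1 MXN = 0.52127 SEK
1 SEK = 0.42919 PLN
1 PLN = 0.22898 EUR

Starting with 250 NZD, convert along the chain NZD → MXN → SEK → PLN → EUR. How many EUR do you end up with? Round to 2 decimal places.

250 NZD × 10.435 = 2608.75 MXN
2608.75 MXN × 0.52127 = 1359.8631125 SEK
1359.8631125 SEK × 0.42919 = 583.639649253875 PLN
583.639649253875 PLN × 0.22898 = 133.6418068861522975 EUR

133.64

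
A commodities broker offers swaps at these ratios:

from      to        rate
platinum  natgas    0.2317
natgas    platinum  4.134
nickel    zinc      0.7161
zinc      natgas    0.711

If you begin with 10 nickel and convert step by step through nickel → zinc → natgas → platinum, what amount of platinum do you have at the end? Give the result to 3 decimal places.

10 nickel × 0.7161 = 7.161 zinc
7.161 zinc × 0.711 = 5.091471 natgas
5.091471 natgas × 4.134 = 21.048141114 platinum

21.048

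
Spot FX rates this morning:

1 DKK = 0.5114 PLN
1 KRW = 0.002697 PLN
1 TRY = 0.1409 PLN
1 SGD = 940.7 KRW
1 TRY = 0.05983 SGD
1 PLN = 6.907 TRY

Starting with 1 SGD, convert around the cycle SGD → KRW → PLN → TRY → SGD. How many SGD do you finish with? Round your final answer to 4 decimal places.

1.0484

1 SGD × 940.7 = 940.7 KRW
940.7 KRW × 0.002697 = 2.5370679 PLN
2.5370679 PLN × 6.907 = 17.5235279853 TRY
17.5235279853 TRY × 0.05983 = 1.048432679360499 SGD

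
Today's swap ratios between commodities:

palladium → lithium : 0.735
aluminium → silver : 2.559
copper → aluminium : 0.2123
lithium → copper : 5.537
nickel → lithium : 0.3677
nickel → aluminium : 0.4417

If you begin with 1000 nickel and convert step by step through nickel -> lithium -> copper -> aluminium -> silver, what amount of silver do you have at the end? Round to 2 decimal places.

1106.08

1000 nickel × 0.3677 = 367.7 lithium
367.7 lithium × 5.537 = 2035.9549 copper
2035.9549 copper × 0.2123 = 432.23322527 aluminium
432.23322527 aluminium × 2.559 = 1106.08482346593 silver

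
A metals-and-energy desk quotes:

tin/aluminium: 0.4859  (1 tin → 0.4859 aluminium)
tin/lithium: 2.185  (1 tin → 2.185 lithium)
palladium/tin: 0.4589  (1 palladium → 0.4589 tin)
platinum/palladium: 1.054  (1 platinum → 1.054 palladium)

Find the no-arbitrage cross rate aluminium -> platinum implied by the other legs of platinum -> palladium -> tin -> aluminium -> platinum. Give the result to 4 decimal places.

4.2549

Known legs of the cycle: 1.054 × 0.4589 × 0.4859 = 0.23502040354
For no arbitrage the full-cycle product must be 1, so the missing rate is 1 / 0.23502040354 ≈ 4.254950.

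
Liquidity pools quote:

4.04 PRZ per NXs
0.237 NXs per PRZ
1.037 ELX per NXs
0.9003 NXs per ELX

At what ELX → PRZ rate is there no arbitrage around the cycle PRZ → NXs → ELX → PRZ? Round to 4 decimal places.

Known legs of the cycle: 0.237 × 1.037 = 0.245769
For no arbitrage the full-cycle product must be 1, so the missing rate is 1 / 0.245769 ≈ 4.068861.

4.0689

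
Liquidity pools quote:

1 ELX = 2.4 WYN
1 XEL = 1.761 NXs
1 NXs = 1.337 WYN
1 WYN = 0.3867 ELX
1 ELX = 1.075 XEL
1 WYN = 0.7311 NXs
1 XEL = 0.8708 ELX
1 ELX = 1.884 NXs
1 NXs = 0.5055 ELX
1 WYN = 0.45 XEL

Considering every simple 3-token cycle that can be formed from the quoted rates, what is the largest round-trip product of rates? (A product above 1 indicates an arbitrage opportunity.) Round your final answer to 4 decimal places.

XEL→NXs→WYN→XEL: 1.761 × 1.337 × 0.45 = 1.05951
NXs→WYN→ELX→NXs: 1.337 × 0.3867 × 1.884 = 0.97406
XEL→NXs→ELX→XEL: 1.761 × 0.5055 × 1.075 = 0.95695
XEL→ELX→WYN→XEL: 0.8708 × 2.4 × 0.45 = 0.94046
NXs→ELX→WYN→NXs: 0.5055 × 2.4 × 0.7311 = 0.88697
Maximum is XEL→NXs→WYN→XEL at 1.0595; arbitrage exists.

1.0595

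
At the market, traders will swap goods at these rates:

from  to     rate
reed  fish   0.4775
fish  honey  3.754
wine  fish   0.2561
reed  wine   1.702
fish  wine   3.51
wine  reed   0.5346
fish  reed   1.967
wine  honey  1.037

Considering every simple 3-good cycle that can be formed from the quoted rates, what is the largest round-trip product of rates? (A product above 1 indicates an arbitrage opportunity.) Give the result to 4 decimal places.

0.8960

wine→reed→fish→wine: 0.5346 × 0.4775 × 3.51 = 0.89600
wine→fish→reed→wine: 0.2561 × 1.967 × 1.702 = 0.85738
Maximum is wine→reed→fish→wine at 0.8960; no arbitrage — every cycle loses value.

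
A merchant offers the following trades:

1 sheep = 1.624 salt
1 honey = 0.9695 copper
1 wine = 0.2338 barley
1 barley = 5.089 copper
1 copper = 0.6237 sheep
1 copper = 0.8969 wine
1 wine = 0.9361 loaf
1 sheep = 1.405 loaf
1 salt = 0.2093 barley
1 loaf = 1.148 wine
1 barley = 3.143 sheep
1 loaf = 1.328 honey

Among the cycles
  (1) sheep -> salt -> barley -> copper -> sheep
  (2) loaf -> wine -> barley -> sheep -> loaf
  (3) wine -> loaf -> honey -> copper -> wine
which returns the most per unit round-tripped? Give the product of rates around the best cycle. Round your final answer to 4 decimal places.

(1) 1.624 × 0.2093 × 5.089 × 0.6237 = 1.07886
(2) 1.148 × 0.2338 × 3.143 × 1.405 = 1.18524
(3) 0.9361 × 1.328 × 0.9695 × 0.8969 = 1.08097
Highest is cycle (2) at 1.1852 (>1, arbitrage).

1.1852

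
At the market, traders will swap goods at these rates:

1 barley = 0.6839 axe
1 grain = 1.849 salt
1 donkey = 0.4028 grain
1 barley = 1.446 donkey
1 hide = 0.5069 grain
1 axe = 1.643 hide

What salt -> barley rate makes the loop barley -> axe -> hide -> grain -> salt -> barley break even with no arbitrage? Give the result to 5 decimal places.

Known legs of the cycle: 0.6839 × 1.643 × 0.5069 × 1.849 = 1.05314790837137
For no arbitrage the full-cycle product must be 1, so the missing rate is 1 / 1.05314790837137 ≈ 0.9495342.

0.94953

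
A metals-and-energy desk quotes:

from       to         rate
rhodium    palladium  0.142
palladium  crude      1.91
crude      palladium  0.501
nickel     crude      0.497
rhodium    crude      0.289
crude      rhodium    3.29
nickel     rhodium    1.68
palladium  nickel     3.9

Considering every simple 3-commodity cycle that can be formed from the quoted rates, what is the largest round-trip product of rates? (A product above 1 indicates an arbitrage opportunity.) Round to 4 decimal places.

0.9711

palladium→nickel→crude→palladium: 3.9 × 0.497 × 0.501 = 0.97109
palladium→nickel→rhodium→palladium: 3.9 × 1.68 × 0.142 = 0.93038
palladium→crude→rhodium→palladium: 1.91 × 3.29 × 0.142 = 0.89231
Maximum is palladium→nickel→crude→palladium at 0.9711; no arbitrage — every cycle loses value.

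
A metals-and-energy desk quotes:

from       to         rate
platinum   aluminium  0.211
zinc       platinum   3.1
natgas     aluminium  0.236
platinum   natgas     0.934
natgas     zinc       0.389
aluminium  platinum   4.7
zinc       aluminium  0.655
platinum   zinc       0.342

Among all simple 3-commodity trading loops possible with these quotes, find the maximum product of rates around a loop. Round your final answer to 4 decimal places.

1.1263

natgas→zinc→platinum→natgas: 0.389 × 3.1 × 0.934 = 1.12631
zinc→aluminium→platinum→zinc: 0.655 × 4.7 × 0.342 = 1.05285
natgas→aluminium→platinum→natgas: 0.236 × 4.7 × 0.934 = 1.03599
Maximum is natgas→zinc→platinum→natgas at 1.1263; arbitrage exists.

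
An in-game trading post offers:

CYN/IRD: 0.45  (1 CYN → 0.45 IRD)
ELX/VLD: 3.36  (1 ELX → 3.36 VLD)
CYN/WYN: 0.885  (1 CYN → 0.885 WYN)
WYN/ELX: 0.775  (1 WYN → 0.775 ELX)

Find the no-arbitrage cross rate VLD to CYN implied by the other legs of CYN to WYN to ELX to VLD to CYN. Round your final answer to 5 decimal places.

Known legs of the cycle: 0.885 × 0.775 × 3.36 = 2.30454
For no arbitrage the full-cycle product must be 1, so the missing rate is 1 / 2.30454 ≈ 0.4339261.

0.43393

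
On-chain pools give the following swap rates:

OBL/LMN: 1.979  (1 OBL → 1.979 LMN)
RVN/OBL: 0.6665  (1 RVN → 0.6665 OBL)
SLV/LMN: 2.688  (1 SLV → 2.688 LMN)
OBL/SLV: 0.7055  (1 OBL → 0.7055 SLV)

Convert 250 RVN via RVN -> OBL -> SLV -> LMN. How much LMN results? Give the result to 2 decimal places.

250 RVN × 0.6665 = 166.625 OBL
166.625 OBL × 0.7055 = 117.5539375 SLV
117.5539375 SLV × 2.688 = 315.984984 LMN

315.98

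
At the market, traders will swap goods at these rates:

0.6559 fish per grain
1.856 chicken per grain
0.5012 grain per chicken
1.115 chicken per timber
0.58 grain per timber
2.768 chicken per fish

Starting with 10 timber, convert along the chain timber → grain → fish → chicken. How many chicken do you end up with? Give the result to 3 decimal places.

10 timber × 0.58 = 5.8 grain
5.8 grain × 0.6559 = 3.80422 fish
3.80422 fish × 2.768 = 10.53008096 chicken

10.530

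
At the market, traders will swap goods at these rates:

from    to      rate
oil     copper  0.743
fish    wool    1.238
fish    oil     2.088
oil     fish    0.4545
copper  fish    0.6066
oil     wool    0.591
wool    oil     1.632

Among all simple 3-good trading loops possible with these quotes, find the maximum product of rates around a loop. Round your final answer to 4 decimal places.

0.9411

oil→copper→fish→oil: 0.743 × 0.6066 × 2.088 = 0.94107
oil→fish→wool→oil: 0.4545 × 1.238 × 1.632 = 0.91828
Maximum is oil→copper→fish→oil at 0.9411; no arbitrage — every cycle loses value.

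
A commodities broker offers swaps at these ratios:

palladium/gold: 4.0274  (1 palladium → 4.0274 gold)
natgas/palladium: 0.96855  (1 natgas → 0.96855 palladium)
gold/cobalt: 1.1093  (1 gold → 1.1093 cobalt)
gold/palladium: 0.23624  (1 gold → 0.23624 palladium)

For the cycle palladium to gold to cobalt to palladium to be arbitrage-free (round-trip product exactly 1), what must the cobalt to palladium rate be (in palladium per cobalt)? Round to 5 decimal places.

Known legs of the cycle: 4.0274 × 1.1093 = 4.46759482
For no arbitrage the full-cycle product must be 1, so the missing rate is 1 / 4.46759482 ≈ 0.2238341.

0.22383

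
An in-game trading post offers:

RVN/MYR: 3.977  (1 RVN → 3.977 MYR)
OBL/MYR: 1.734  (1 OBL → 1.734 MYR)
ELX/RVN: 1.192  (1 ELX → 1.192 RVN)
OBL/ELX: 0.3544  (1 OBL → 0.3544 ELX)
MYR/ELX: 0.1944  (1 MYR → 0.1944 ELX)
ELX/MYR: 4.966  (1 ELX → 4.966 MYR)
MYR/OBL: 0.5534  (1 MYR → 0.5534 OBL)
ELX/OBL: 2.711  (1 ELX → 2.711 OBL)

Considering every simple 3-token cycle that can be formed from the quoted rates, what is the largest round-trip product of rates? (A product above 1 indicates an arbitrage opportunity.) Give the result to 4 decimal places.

0.9740

MYR→OBL→ELX→MYR: 0.5534 × 0.3544 × 4.966 = 0.97396
MYR→ELX→RVN→MYR: 0.1944 × 1.192 × 3.977 = 0.92157
MYR→ELX→OBL→MYR: 0.1944 × 2.711 × 1.734 = 0.91385
Maximum is MYR→OBL→ELX→MYR at 0.9740; no arbitrage — every cycle loses value.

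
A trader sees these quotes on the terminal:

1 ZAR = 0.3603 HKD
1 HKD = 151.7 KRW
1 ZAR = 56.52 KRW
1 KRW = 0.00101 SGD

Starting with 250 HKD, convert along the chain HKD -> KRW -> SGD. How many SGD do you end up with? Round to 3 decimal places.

250 HKD × 151.7 = 37925 KRW
37925 KRW × 0.00101 = 38.30425 SGD

38.304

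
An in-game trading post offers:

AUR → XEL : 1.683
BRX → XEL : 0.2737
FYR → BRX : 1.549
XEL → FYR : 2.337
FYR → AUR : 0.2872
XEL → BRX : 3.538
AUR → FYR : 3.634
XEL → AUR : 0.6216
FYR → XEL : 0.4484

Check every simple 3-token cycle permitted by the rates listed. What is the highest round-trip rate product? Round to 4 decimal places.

XEL→FYR→AUR→XEL: 2.337 × 0.2872 × 1.683 = 1.12961
XEL→AUR→FYR→XEL: 0.6216 × 3.634 × 0.4484 = 1.01289
BRX→XEL→FYR→BRX: 0.2737 × 2.337 × 1.549 = 0.99080
Maximum is XEL→FYR→AUR→XEL at 1.1296; arbitrage exists.

1.1296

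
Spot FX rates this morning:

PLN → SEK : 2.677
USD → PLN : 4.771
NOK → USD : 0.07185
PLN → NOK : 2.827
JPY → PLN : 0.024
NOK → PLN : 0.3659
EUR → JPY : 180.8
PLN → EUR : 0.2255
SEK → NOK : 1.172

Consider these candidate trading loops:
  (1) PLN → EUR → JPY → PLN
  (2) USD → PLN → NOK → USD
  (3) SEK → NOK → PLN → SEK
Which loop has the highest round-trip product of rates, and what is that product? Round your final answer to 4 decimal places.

(1) 0.2255 × 180.8 × 0.024 = 0.97849
(2) 4.771 × 2.827 × 0.07185 = 0.96909
(3) 1.172 × 0.3659 × 2.677 = 1.14799
Highest is cycle (3) at 1.1480 (>1, arbitrage).

1.1480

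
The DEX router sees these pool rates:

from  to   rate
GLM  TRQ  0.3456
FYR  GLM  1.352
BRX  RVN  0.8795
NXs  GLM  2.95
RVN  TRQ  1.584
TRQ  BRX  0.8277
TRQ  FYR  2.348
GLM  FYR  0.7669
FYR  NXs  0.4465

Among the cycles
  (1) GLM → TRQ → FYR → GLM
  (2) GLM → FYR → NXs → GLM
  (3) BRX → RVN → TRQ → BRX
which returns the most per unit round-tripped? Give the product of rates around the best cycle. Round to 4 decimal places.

1.1531

(1) 0.3456 × 2.348 × 1.352 = 1.09711
(2) 0.7669 × 0.4465 × 2.95 = 1.01014
(3) 0.8795 × 1.584 × 0.8277 = 1.15309
Highest is cycle (3) at 1.1531 (>1, arbitrage).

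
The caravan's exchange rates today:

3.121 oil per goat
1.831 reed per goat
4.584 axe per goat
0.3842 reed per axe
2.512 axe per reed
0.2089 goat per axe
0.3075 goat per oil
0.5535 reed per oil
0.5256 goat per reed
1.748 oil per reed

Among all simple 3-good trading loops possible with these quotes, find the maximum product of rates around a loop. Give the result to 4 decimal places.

oil→goat→reed→oil: 0.3075 × 1.831 × 1.748 = 0.98418
axe→goat→reed→axe: 0.2089 × 1.831 × 2.512 = 0.96083
axe→reed→goat→axe: 0.3842 × 0.5256 × 4.584 = 0.92567
oil→reed→goat→oil: 0.5535 × 0.5256 × 3.121 = 0.90796
Maximum is oil→goat→reed→oil at 0.9842; no arbitrage — every cycle loses value.

0.9842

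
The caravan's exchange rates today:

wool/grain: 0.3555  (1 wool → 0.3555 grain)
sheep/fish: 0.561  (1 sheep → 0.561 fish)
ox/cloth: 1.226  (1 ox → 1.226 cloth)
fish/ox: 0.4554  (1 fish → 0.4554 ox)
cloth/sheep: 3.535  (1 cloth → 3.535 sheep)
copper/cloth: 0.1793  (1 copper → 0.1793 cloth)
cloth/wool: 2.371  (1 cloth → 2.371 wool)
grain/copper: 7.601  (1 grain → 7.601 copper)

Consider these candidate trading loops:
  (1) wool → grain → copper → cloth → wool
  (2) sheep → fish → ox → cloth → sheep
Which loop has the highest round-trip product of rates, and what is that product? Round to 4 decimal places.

(1) 0.3555 × 7.601 × 0.1793 × 2.371 = 1.14874
(2) 0.561 × 0.4554 × 1.226 × 3.535 = 1.10722
Highest is cycle (1) at 1.1487 (>1, arbitrage).

1.1487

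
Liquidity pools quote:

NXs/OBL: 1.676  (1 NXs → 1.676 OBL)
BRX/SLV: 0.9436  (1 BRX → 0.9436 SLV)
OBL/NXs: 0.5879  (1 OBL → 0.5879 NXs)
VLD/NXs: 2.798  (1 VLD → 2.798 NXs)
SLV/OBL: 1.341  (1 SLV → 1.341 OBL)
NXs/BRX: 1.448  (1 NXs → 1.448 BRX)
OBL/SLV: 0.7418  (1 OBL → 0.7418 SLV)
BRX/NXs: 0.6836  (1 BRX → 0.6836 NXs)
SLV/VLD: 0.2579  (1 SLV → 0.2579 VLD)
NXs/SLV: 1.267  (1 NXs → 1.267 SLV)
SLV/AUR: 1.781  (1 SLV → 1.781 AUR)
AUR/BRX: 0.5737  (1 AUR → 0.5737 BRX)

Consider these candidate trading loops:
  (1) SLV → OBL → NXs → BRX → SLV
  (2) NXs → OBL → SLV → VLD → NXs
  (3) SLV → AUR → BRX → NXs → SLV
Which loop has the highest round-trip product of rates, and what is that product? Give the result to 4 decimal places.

1.0772

(1) 1.341 × 0.5879 × 1.448 × 0.9436 = 1.07718
(2) 1.676 × 0.7418 × 0.2579 × 2.798 = 0.89714
(3) 1.781 × 0.5737 × 0.6836 × 1.267 = 0.88497
Highest is cycle (1) at 1.0772 (>1, arbitrage).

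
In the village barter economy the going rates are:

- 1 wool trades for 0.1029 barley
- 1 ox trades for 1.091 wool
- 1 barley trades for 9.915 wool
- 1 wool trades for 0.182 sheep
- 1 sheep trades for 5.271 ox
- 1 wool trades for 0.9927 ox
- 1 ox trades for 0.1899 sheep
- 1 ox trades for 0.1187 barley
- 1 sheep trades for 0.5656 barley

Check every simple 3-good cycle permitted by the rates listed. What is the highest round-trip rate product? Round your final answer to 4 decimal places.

1.1683

ox→barley→wool→ox: 0.1187 × 9.915 × 0.9927 = 1.16832
ox→wool→sheep→ox: 1.091 × 0.182 × 5.271 = 1.04662
sheep→barley→wool→sheep: 0.5656 × 9.915 × 0.182 = 1.02064
Maximum is ox→barley→wool→ox at 1.1683; arbitrage exists.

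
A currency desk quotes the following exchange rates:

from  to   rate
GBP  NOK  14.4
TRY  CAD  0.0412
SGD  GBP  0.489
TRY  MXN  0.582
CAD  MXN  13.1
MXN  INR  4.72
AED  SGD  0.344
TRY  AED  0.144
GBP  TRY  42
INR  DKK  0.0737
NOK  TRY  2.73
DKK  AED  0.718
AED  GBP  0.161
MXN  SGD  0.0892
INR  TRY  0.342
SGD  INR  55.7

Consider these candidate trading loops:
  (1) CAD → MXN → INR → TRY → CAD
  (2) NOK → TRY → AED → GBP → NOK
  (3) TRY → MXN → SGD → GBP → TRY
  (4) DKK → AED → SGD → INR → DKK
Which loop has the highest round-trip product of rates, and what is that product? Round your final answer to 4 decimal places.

1.0662

(1) 13.1 × 4.72 × 0.342 × 0.0412 = 0.87124
(2) 2.73 × 0.144 × 0.161 × 14.4 = 0.91141
(3) 0.582 × 0.0892 × 0.489 × 42 = 1.06622
(4) 0.718 × 0.344 × 55.7 × 0.0737 = 1.01392
Highest is cycle (3) at 1.0662 (>1, arbitrage).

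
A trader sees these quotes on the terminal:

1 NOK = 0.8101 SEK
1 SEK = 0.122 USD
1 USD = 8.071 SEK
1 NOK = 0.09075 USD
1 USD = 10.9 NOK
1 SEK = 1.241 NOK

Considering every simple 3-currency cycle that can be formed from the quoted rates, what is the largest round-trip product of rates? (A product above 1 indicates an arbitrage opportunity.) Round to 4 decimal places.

USD→NOK→SEK→USD: 10.9 × 0.8101 × 0.122 = 1.07727
USD→SEK→NOK→USD: 8.071 × 1.241 × 0.09075 = 0.90896
Maximum is USD→NOK→SEK→USD at 1.0773; arbitrage exists.

1.0773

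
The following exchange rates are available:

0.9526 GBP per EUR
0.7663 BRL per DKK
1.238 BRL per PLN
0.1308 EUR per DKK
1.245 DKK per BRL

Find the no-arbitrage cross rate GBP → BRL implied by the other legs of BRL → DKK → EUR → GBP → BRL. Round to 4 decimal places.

6.4463

Known legs of the cycle: 1.245 × 0.1308 × 0.9526 = 0.1551270996
For no arbitrage the full-cycle product must be 1, so the missing rate is 1 / 0.1551270996 ≈ 6.446327.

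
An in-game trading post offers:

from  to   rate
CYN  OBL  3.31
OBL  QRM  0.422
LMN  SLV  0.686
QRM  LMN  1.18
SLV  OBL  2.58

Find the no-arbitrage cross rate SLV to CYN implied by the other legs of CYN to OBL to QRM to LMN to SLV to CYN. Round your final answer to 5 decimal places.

0.88441

Known legs of the cycle: 3.31 × 0.422 × 1.18 × 0.686 = 1.1306978536
For no arbitrage the full-cycle product must be 1, so the missing rate is 1 / 1.1306978536 ≈ 0.8844096.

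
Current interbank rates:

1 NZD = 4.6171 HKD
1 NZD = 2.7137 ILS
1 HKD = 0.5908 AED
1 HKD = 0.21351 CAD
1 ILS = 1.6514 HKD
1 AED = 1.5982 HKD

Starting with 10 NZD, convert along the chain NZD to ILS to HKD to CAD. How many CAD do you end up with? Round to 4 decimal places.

10 NZD × 2.7137 = 27.137 ILS
27.137 ILS × 1.6514 = 44.8140418 HKD
44.8140418 HKD × 0.21351 = 9.568246064718 CAD

9.5682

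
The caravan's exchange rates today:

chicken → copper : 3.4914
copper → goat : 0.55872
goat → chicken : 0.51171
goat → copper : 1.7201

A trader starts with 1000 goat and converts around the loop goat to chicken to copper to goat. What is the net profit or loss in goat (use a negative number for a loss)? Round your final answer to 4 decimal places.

-1.7996

1000 goat × 0.51171 = 511.71 chicken
511.71 chicken × 3.4914 = 1786.584294 copper
1786.584294 copper × 0.55872 = 998.20037674368 goat
Net change: 998.20037674368 − 1000 = -1.79962325632 goat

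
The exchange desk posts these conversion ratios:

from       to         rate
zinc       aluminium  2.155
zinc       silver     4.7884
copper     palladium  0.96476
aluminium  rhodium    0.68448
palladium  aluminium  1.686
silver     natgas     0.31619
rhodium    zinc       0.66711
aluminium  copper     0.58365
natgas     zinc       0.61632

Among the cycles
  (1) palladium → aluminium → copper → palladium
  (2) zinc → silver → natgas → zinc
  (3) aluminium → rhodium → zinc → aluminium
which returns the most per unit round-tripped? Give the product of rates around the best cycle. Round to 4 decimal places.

(1) 1.686 × 0.58365 × 0.96476 = 0.94936
(2) 4.7884 × 0.31619 × 0.61632 = 0.93314
(3) 0.68448 × 0.66711 × 2.155 = 0.98402
Highest is cycle (3) at 0.9840 (≤1, no arbitrage).

0.9840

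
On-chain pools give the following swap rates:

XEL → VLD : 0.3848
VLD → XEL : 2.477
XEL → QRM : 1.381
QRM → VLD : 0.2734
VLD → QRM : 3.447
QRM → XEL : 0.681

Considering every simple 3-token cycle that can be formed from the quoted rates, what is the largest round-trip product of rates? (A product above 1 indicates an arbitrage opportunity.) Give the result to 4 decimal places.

0.9352

XEL→QRM→VLD→XEL: 1.381 × 0.2734 × 2.477 = 0.93523
XEL→VLD→QRM→XEL: 0.3848 × 3.447 × 0.681 = 0.90328
Maximum is XEL→QRM→VLD→XEL at 0.9352; no arbitrage — every cycle loses value.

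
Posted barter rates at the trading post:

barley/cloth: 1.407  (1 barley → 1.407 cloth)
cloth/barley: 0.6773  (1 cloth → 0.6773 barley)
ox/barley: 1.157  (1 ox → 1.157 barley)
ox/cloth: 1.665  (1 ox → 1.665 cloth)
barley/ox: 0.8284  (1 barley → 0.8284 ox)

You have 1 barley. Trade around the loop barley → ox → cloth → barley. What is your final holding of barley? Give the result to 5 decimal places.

1 barley × 0.8284 = 0.8284 ox
0.8284 ox × 1.665 = 1.379286 cloth
1.379286 cloth × 0.6773 = 0.9341904078 barley

0.93419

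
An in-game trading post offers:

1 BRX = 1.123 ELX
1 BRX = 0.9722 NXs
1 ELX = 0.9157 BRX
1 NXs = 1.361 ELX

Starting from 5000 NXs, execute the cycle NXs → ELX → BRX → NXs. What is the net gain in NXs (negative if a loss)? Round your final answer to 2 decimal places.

1058.11

5000 NXs × 1.361 = 6805 ELX
6805 ELX × 0.9157 = 6231.3385 BRX
6231.3385 BRX × 0.9722 = 6058.1072897 NXs
Net change: 6058.1072897 − 5000 = 1058.1072897 NXs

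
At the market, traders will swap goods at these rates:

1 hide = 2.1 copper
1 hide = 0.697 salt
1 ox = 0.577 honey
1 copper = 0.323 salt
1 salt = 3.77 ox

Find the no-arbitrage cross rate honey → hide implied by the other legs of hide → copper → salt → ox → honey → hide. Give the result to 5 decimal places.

Known legs of the cycle: 2.1 × 0.323 × 3.77 × 0.577 = 1.475499207
For no arbitrage the full-cycle product must be 1, so the missing rate is 1 / 1.475499207 ≈ 0.6777367.

0.67774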